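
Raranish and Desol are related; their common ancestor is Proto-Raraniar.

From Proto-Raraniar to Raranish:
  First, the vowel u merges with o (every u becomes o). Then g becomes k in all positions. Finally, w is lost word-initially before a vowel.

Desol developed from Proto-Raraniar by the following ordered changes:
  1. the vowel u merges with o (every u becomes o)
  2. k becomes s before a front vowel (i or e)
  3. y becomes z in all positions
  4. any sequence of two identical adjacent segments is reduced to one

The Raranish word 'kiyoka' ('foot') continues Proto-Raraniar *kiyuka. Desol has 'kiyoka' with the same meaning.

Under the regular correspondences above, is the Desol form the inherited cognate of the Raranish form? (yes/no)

no

Derive the expected Desol reflex of *kiyuka:
Desol: *kiyuka > kiyoka > siyoka > sizoka  (by vowel merger, palatalisation, unconditioned shift)
The regular Desol reflex would be 'sizoka', but the attested form is 'kiyoka'. The correspondence is irregular, so they are not cognates (the Desol form has a different source).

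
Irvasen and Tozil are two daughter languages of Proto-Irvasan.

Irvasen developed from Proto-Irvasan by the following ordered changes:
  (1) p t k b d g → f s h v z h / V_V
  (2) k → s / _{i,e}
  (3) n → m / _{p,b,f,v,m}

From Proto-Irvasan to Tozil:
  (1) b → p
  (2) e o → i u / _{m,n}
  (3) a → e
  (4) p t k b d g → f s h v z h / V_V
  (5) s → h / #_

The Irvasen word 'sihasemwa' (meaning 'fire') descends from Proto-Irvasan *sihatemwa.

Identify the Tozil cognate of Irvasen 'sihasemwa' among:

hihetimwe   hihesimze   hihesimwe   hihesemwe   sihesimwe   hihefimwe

Tozil: *sihatemwa
  sihatemwa (rule 1 does not apply)
  sihatemwa → sihatimwa   [pre-nasal raising]
  sihatimwa → sihetimwe   [vowel merger]
  sihetimwe → sihesimwe   [intervocalic lenition]
  sihesimwe → hihesimwe   [debuccalisation]
  giving Tozil hihesimwe.
Only 'hihesimwe' matches the regular Tozil development of *sihatemwa.

hihesimwe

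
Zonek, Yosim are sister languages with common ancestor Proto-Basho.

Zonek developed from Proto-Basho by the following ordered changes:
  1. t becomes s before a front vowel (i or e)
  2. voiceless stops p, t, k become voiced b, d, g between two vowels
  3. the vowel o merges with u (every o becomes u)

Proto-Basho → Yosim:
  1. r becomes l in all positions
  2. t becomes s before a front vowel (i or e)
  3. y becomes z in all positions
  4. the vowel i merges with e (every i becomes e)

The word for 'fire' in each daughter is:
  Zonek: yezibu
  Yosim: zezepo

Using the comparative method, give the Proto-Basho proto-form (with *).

Position 4: Zonek has i, Yosim has e. Zonek preserves i here (none of its changes turn any other segment into i), so the proto-segment is *i.
Position 5: Zonek has b, Yosim has p. Yosim preserves p here (none of its changes turn any other segment into p), so the proto-segment is *p.
Continuing position by position gives *yezipo; check it forward:
Zonek: start from *yezipo.
  rule 1: no change — yezipo
  rule 2 (intervocalic voicing): yezipo → yezibo
  rule 3 (vowel merger): yezibo → yezibu
  ⇒ Zonek yezibu
Yosim: *yezipo > zezipo > zezepo  (by unconditioned shift, vowel merger)
No other proto-form is consistent with every reflex, so the reconstruction is *yezipo.

*yezipo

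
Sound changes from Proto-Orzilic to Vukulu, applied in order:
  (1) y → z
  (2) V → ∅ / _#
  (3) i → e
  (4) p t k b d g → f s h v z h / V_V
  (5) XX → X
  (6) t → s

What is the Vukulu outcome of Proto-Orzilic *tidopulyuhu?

sezofulzuh

Vukulu: *tidopulyuhu
  tidopulyuhu → tidopulzuhu   [unconditioned shift]
  tidopulzuhu → tidopulzuh   [apocope]
  tidopulzuh → tedopulzuh   [vowel merger]
  tedopulzuh → tezofulzuh   [intervocalic lenition]
  tezofulzuh (rule 5 does not apply)
  tezofulzuh → sezofulzuh   [unconditioned shift]
  giving Vukulu sezofulzuh.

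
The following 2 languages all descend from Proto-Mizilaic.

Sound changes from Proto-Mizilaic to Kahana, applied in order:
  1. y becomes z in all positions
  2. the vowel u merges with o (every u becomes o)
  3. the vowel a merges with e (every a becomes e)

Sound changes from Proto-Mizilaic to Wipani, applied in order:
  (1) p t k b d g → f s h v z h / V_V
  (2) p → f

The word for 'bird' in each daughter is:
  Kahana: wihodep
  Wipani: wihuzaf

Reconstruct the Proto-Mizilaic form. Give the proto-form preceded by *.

Position 4: Kahana has o, Wipani has u. Wipani preserves u here (none of its changes turn any other segment into u), so the proto-segment is *u.
Position 6: Kahana has e, Wipani has a. Wipani preserves a here (none of its changes turn any other segment into a), so the proto-segment is *a.
Verify the candidate proto-form against each daughter:
Kahana: start from *wihudap.
  rule 1: no change — wihudap
  rule 2 (vowel merger): wihudap → wihodap
  rule 3 (vowel merger): wihodap → wihodep
  ⇒ Kahana wihodep
Wipani: *wihudap > wihuzap > wihuzaf  (by intervocalic lenition, unconditioned shift)
No other proto-form is consistent with every reflex, so the reconstruction is *wihudap.

*wihudap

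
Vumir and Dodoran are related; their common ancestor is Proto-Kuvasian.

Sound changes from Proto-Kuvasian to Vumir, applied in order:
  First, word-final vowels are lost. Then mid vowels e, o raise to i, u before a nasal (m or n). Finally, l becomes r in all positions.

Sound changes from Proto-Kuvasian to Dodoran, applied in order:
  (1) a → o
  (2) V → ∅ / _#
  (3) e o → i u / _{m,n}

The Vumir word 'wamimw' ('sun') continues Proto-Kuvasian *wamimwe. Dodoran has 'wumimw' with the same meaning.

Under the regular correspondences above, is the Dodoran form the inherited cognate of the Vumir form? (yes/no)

yes

Derive the expected Dodoran reflex of *wamimwe:
Dodoran: *wamimwe > womimwe > womimw > wumimw  (by vowel merger, apocope, pre-nasal raising)
Dodoran 'wumimw' matches the regular reflex exactly, so the pair is cognate.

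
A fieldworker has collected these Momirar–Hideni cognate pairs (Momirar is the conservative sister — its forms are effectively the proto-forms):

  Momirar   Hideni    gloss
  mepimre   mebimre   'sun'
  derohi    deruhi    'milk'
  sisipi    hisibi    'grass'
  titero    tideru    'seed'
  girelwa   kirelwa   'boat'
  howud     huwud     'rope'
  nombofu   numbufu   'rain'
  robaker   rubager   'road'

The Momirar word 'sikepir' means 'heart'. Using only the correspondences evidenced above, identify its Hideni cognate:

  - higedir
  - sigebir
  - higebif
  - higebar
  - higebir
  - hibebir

sisipi ~ hisibi — Momirar s corresponds to Hideni h word-initially before a front vowel.
robaker ~ rubager — Momirar k corresponds to Hideni g between vowels (before a front vowel).
mepimre ~ mebimre, sisipi ~ hisibi — Momirar p corresponds to Hideni b between vowels (before a front vowel).
Applying these to Momirar 'sikepir':
  sikepir → hikepir   (s→h word-initially before a front vowel)
  hikepir → higepir   (k→g between vowels (before a front vowel))
  higepir → higebir   (p→b between vowels (before a front vowel))
So the Hideni cognate is 'higebir'.

higebir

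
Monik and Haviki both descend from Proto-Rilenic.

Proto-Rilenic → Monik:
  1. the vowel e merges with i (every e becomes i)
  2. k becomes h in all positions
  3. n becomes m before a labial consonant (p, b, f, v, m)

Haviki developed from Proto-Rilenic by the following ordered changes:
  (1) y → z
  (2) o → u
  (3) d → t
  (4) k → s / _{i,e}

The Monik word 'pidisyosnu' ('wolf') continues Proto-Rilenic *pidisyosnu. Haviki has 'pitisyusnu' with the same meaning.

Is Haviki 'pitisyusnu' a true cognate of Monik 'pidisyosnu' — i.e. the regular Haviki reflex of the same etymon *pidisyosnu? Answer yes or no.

Derive the expected Haviki reflex of *pidisyosnu:
Haviki: start from *pidisyosnu.
  rule 1 (unconditioned shift): pidisyosnu → pidiszosnu
  rule 2 (vowel merger): pidiszosnu → pidiszusnu
  rule 3 (unconditioned shift): pidiszusnu → pitiszusnu
  rule 4: no change — pitiszusnu
  ⇒ Haviki pitiszusnu
The regular Haviki reflex would be 'pitiszusnu', but the attested form is 'pitisyusnu'. The correspondence is irregular, so they are not cognates (the Haviki form has a different source).

no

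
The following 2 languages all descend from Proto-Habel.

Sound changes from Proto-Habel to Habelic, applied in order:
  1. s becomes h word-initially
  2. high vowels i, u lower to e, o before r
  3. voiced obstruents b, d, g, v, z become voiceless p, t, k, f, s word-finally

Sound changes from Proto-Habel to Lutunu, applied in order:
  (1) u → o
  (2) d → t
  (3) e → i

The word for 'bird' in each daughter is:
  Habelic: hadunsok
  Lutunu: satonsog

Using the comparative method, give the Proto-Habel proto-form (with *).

Position 3: Habelic has d, Lutunu has t. Habelic preserves d here (none of its changes turn any other segment into d), so the proto-segment is *d.
Position 8: Habelic has k, Lutunu has g. Lutunu preserves g here (none of its changes turn any other segment into g), so the proto-segment is *g.
Position 4: Habelic has u, Lutunu has o. Habelic preserves u here (none of its changes turn any other segment into u), so the proto-segment is *u.
Verify the candidate proto-form against each daughter:
Habelic: *sadunsog
  sadunsog → hadunsog   [debuccalisation]
  hadunsog (rule 2 does not apply)
  hadunsog → hadunsok   [final devoicing]
  giving Habelic hadunsok.
Lutunu: start from *sadunsog.
  rule 1 (vowel merger): sadunsog → sadonsog
  rule 2 (unconditioned shift): sadonsog → satonsog
  rule 3: no change — satonsog
  ⇒ Lutunu satonsog
No other proto-form is consistent with every reflex, so the reconstruction is *sadunsog.

*sadunsog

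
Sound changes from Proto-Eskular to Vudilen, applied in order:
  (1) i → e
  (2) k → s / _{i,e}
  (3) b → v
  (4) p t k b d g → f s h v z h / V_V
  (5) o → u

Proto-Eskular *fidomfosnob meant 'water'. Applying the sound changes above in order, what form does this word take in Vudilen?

fezumfusnuv

Vudilen: *fidomfosnob
  fidomfosnob → fedomfosnob   [vowel merger]
  fedomfosnob (rule 2 does not apply)
  fedomfosnob → fedomfosnov   [unconditioned shift]
  fedomfosnov → fezomfosnov   [intervocalic lenition]
  fezomfosnov → fezumfusnuv   [vowel merger]
  giving Vudilen fezumfusnuv.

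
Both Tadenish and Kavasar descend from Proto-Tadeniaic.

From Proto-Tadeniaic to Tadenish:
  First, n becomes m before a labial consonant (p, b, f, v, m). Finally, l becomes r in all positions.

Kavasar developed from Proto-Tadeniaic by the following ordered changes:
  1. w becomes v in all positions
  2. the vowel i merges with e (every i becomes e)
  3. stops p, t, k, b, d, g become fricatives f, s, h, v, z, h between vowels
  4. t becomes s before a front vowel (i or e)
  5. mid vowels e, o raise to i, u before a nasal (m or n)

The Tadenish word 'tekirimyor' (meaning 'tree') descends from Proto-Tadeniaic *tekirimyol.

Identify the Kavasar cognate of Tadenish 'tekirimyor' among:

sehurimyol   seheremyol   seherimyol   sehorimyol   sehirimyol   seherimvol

seherimyol

Kavasar: start from *tekirimyol.
  rule 1: no change — tekirimyol
  rule 2 (vowel merger): tekirimyol → tekeremyol
  rule 3 (intervocalic lenition): tekeremyol → teheremyol
  rule 4 (palatalisation): teheremyol → seheremyol
  rule 5 (pre-nasal raising): seheremyol → seherimyol
  ⇒ Kavasar seherimyol
Among the options, 'seherimyol' alone shows every Kavasar change applied in order.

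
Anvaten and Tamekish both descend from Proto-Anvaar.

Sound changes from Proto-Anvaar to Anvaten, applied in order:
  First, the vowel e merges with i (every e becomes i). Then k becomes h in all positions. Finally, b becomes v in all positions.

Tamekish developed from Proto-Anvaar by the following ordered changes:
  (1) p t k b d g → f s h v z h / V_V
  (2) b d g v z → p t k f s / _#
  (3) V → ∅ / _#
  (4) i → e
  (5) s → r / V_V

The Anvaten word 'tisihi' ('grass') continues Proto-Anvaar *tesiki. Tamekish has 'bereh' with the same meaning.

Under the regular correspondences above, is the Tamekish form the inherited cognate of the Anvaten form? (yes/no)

Derive the expected Tamekish reflex of *tesiki:
Tamekish: *tesiki > tesihi > tesih > teseh > tereh  (by intervocalic lenition, apocope, vowel merger, rhotacism)
The regular Tamekish reflex would be 'tereh', but the attested form is 'bereh'. The correspondence is irregular, so they are not cognates (the Tamekish form has a different source).

no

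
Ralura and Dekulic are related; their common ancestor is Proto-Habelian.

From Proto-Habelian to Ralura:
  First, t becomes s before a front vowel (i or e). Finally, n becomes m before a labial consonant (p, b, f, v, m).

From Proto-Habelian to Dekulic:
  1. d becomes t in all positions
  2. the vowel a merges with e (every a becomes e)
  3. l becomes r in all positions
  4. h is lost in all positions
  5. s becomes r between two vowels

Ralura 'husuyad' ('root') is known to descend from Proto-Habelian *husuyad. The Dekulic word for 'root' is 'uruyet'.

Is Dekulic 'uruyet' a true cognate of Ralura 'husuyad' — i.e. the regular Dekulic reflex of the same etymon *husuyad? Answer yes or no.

Derive the expected Dekulic reflex of *husuyad:
Dekulic: *husuyad > husuyat > husuyet > usuyet > uruyet  (by unconditioned shift, vowel merger, h-loss, rhotacism)
Dekulic 'uruyet' matches the regular reflex exactly, so the pair is cognate.

yes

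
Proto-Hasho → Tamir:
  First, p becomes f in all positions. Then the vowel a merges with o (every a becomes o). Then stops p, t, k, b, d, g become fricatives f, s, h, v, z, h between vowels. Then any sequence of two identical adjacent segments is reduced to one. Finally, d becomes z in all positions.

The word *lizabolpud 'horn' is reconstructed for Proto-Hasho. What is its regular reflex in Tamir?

Tamir: start from *lizabolpud.
  rule 1 (unconditioned shift): lizabolpud → lizabolfud
  rule 2 (vowel merger): lizabolfud → lizobolfud
  rule 3 (intervocalic lenition): lizobolfud → lizovolfud
  rule 4: no change — lizovolfud
  rule 5 (unconditioned shift): lizovolfud → lizovolfuz
  ⇒ Tamir lizovolfuz

lizovolfuz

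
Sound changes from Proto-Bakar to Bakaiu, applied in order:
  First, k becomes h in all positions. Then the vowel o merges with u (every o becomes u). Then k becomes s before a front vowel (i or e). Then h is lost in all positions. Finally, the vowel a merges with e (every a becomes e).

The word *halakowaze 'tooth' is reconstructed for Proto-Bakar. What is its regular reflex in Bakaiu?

Bakaiu: *halakowaze > halahowaze > halahuwaze > alauwaze > eleuweze  (by unconditioned shift, vowel merger, h-loss, vowel merger)

eleuweze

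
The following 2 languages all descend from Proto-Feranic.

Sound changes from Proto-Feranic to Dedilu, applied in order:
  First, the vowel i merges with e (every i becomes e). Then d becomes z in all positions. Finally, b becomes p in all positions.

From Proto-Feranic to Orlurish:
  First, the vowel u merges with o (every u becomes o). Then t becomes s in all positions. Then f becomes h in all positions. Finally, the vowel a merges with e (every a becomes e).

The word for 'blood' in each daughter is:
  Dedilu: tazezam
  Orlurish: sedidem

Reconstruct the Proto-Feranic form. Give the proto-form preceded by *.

*tadidam

Position 1: Dedilu has t, Orlurish has s. Dedilu preserves t here (none of its changes turn any other segment into t), so the proto-segment is *t.
Position 2: Dedilu has a, Orlurish has e. Dedilu preserves a here (none of its changes turn any other segment into a), so the proto-segment is *a.
Verify the candidate proto-form against each daughter:
Dedilu: *tadidam
  tadidam → tadedam   [vowel merger]
  tadedam → tazezam   [unconditioned shift]
  tazezam (rule 3 does not apply)
  giving Dedilu tazezam.
Orlurish: *tadidam
  tadidam (rule 1 does not apply)
  tadidam → sadidam   [unconditioned shift]
  sadidam (rule 3 does not apply)
  sadidam → sedidem   [vowel merger]
  giving Orlurish sedidem.
No other proto-form is consistent with every reflex, so the reconstruction is *tadidam.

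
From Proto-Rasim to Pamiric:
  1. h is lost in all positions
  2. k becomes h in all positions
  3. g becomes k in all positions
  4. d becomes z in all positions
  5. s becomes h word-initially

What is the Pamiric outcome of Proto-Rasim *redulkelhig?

rezulhelik

Pamiric: *redulkelhig
  redulkelhig → redulkelig   [h-loss]
  redulkelig → redulhelig   [unconditioned shift]
  redulhelig → redulhelik   [unconditioned shift]
  redulhelik → rezulhelik   [unconditioned shift]
  rezulhelik (rule 5 does not apply)
  giving Pamiric rezulhelik.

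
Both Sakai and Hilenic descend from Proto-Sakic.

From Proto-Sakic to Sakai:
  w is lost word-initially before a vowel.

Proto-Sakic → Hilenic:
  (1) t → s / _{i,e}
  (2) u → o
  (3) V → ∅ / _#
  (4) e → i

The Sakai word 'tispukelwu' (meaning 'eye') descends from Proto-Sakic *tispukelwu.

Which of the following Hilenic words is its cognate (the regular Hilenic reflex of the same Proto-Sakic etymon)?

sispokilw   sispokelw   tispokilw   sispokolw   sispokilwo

sispokilw

Hilenic: start from *tispukelwu.
  rule 1 (palatalisation): tispukelwu → sispukelwu
  rule 2 (vowel merger): sispukelwu → sispokelwo
  rule 3 (apocope): sispokelwo → sispokelw
  rule 4 (vowel merger): sispokelw → sispokilw
  ⇒ Hilenic sispokilw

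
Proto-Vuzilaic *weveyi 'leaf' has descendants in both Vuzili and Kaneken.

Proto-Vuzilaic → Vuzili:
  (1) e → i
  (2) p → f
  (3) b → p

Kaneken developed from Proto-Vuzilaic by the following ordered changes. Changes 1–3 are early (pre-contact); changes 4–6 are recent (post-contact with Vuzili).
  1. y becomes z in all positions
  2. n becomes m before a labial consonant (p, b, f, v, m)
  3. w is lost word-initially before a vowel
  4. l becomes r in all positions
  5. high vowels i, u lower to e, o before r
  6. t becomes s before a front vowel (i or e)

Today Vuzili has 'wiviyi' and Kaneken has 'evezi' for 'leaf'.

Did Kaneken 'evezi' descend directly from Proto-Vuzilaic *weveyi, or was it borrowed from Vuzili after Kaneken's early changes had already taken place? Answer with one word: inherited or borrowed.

inherited

If inherited, *weveyi would pass through all of Kaneken's changes:
Kaneken: *weveyi
  weveyi → wevezi   [unconditioned shift]
  wevezi (rule 2 does not apply)
  wevezi → evezi   [glide loss]
  evezi (rule 4 does not apply)
  evezi (rule 5 does not apply)
  evezi (rule 6 does not apply)
  giving Kaneken evezi.
If borrowed from Vuzili 'wiviyi' after the early changes, it would undergo only the recent ones:
  rule 4 (unconditioned shift): no change (wiviyi)
  rule 5 (pre-rhotic lowering): no change (wiviyi)
  rule 6 (palatalisation): no change (wiviyi)
  ⇒ as a loan: wiviyi
Kaneken 'evezi' matches the inherited outcome exactly, so it is an inherited cognate, not a loan.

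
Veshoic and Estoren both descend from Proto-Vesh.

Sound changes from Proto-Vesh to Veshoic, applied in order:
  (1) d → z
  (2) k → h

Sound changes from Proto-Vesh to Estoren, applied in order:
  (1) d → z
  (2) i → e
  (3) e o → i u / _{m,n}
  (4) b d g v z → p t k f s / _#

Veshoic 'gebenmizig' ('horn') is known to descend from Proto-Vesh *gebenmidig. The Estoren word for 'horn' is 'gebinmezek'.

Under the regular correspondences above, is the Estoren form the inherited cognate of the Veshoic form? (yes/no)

Derive the expected Estoren reflex of *gebenmidig:
Estoren: start from *gebenmidig.
  rule 1 (unconditioned shift): gebenmidig → gebenmizig
  rule 2 (vowel merger): gebenmizig → gebenmezeg
  rule 3 (pre-nasal raising): gebenmezeg → gebinmezeg
  rule 4 (final devoicing): gebinmezeg → gebinmezek
  ⇒ Estoren gebinmezek
Estoren 'gebinmezek' matches the regular reflex exactly, so the pair is cognate.

yes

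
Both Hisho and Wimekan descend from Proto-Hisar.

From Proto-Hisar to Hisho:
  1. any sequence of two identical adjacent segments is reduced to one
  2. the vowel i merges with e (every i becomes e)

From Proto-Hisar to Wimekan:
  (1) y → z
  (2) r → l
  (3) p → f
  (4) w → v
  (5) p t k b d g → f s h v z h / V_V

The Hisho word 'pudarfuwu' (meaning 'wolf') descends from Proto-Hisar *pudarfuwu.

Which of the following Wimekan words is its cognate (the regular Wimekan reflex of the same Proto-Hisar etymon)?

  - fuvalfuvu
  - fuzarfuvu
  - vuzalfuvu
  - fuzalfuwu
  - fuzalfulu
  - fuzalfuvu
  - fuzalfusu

fuzalfuvu

Wimekan: *pudarfuwu
  pudarfuwu (rule 1 does not apply)
  pudarfuwu → pudalfuwu   [unconditioned shift]
  pudalfuwu → fudalfuwu   [unconditioned shift]
  fudalfuwu → fudalfuvu   [unconditioned shift]
  fudalfuvu → fuzalfuvu   [intervocalic lenition]
  giving Wimekan fuzalfuvu.
Among the options, 'fuzalfuvu' alone shows every Wimekan change applied in order.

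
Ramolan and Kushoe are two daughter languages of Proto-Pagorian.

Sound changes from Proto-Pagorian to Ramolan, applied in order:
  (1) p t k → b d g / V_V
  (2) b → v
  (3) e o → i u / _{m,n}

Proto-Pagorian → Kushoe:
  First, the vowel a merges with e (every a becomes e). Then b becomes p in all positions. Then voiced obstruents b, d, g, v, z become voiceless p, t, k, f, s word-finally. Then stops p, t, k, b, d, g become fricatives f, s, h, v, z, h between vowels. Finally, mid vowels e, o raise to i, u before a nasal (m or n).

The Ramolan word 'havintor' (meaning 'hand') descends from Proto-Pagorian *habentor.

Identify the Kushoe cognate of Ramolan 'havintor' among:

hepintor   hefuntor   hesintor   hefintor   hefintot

hefintor

Kushoe: start from *habentor.
  rule 1 (vowel merger): habentor → hebentor
  rule 2 (unconditioned shift): hebentor → hepentor
  rule 3: no change — hepentor
  rule 4 (intervocalic lenition): hepentor → hefentor
  rule 5 (pre-nasal raising): hefentor → hefintor
  ⇒ Kushoe hefintor
Only 'hefintor' matches the regular Kushoe development of *habentor.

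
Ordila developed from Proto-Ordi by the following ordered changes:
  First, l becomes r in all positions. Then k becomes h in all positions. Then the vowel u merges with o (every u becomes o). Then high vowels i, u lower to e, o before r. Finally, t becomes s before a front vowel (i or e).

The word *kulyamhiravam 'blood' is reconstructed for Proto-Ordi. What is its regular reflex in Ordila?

horyamheravam

Ordila: *kulyamhiravam
  kulyamhiravam → kuryamhiravam   [unconditioned shift]
  kuryamhiravam → huryamhiravam   [unconditioned shift]
  huryamhiravam → horyamhiravam   [vowel merger]
  horyamhiravam → horyamheravam   [pre-rhotic lowering]
  horyamheravam (rule 5 does not apply)
  giving Ordila horyamheravam.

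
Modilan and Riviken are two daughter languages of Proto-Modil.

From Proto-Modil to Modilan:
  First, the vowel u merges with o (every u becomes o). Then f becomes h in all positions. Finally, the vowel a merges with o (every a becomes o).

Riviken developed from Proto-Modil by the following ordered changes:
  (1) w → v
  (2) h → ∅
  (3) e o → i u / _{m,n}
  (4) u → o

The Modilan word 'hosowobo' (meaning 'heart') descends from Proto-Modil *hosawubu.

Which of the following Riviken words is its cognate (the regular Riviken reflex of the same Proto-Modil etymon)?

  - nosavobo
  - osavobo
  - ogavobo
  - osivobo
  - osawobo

Riviken: *hosawubu
  hosawubu → hosavubu   [unconditioned shift]
  hosavubu → osavubu   [h-loss]
  osavubu (rule 3 does not apply)
  osavubu → osavobo   [vowel merger]
  giving Riviken osavobo.
The other candidates each miss or misapply at least one Riviken change.

osavobo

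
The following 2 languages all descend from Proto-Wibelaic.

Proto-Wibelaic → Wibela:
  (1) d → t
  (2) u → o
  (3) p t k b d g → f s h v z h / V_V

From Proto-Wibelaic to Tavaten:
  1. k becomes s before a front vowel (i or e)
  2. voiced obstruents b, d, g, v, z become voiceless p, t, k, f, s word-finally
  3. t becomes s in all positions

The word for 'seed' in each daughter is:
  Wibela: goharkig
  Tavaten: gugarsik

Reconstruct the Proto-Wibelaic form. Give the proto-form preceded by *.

*gugarkig

Position 6: Wibela has k, Tavaten has s. Wibela preserves k here (none of its changes turn any other segment into k), so the proto-segment is *k.
Position 3: Wibela has h, Tavaten has g. Tavaten preserves g here (none of its changes turn any other segment into g), so the proto-segment is *g.
Position 8: Wibela has g, Tavaten has k. Wibela preserves g here (none of its changes turn any other segment into g), so the proto-segment is *g.
This points to *gugarkig. Verify forward in each daughter:
Wibela: *gugarkig
  gugarkig (rule 1 does not apply)
  gugarkig → gogarkig   [vowel merger]
  gogarkig → goharkig   [intervocalic lenition]
  giving Wibela goharkig.
Tavaten: *gugarkig
  gugarkig → gugarsig   [palatalisation]
  gugarsig → gugarsik   [final devoicing]
  gugarsik (rule 3 does not apply)
  giving Tavaten gugarsik.
Only *gugarkig yields all of Wibela goharkig, Tavaten gugarsik.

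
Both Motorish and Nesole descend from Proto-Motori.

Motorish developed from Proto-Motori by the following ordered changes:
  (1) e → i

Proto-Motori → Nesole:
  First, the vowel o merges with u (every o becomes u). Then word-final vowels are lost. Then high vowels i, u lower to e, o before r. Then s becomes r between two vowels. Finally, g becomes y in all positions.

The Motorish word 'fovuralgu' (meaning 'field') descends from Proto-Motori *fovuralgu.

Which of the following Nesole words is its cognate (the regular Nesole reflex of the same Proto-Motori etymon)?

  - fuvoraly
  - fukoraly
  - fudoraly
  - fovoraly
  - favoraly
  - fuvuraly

Nesole: *fovuralgu > fuvuralgu > fuvuralg > fuvoralg > fuvoraly  (by vowel merger, apocope, pre-rhotic lowering, unconditioned shift)
Only 'fuvoraly' matches the regular Nesole development of *fovuralgu.

fuvoraly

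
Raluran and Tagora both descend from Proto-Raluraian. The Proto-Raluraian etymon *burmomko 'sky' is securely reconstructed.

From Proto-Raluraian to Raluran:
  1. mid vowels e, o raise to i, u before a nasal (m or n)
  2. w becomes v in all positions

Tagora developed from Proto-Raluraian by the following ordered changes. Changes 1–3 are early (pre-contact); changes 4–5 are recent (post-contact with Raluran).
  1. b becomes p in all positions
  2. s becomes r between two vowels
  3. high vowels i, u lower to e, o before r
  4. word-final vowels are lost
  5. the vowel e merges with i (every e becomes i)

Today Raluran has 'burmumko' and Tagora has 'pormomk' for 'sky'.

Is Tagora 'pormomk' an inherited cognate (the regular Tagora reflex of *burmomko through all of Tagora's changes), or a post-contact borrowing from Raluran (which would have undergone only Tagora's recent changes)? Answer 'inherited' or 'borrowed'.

inherited

If inherited, *burmomko would pass through all of Tagora's changes:
Tagora: *burmomko
  burmomko → purmomko   [unconditioned shift]
  purmomko (rule 2 does not apply)
  purmomko → pormomko   [pre-rhotic lowering]
  pormomko → pormomk   [apocope]
  pormomk (rule 5 does not apply)
  giving Tagora pormomk.
If borrowed from Raluran 'burmumko' after the early changes, it would undergo only the recent ones:
  rule 4 (apocope): burmumko → burmumk
  rule 5 (vowel merger): no change (burmumk)
  ⇒ as a loan: burmumk
Tagora 'pormomk' matches the inherited outcome exactly, so it is an inherited cognate, not a loan.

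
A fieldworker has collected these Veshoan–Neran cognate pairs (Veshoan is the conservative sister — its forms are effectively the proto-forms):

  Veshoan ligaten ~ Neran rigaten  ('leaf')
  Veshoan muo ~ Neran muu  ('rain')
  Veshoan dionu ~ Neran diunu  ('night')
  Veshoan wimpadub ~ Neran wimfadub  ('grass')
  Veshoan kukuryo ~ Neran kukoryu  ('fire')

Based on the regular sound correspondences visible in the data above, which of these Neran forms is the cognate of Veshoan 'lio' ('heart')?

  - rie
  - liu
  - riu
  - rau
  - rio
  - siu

riu

ligaten ~ rigaten — Veshoan l corresponds to Neran r word-initially before a front vowel.
muo ~ muu — Veshoan o corresponds to Neran u word-finally.
Applying these to Veshoan 'lio':
  lio → rio   (l→r word-initially before a front vowel)
  rio → riu   (o→u word-finally)
So the Neran cognate is 'riu'.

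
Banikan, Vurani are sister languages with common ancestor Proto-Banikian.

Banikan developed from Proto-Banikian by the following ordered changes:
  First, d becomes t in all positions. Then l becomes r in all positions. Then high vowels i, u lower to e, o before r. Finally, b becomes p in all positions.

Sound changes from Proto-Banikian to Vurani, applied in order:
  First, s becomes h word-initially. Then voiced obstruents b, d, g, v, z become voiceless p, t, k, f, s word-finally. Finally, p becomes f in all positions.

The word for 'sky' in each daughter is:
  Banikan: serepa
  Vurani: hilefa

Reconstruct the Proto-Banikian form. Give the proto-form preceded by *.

*silepa

Position 1: Banikan has s, Vurani has h. Banikan preserves s here (none of its changes turn any other segment into s), so the proto-segment is *s.
Position 2: Banikan has e, Vurani has i. Vurani preserves i here (none of its changes turn any other segment into i), so the proto-segment is *i.
Position 5: Banikan has p, Vurani has f. Taking the neighbouring segments as reconstructed: Banikan p could go back to *p or *b; Vurani f could go back to *p or *f — the one source consistent with every daughter is *p.
Verify the candidate proto-form against each daughter:
Banikan: start from *silepa.
  rule 1: no change — silepa
  rule 2 (unconditioned shift): silepa → sirepa
  rule 3 (pre-rhotic lowering): sirepa → serepa
  rule 4: no change — serepa
  ⇒ Banikan serepa
Vurani: *silepa
  silepa → hilepa   [debuccalisation]
  hilepa (rule 2 does not apply)
  hilepa → hilefa   [unconditioned shift]
  giving Vurani hilefa.
*silepa is the unique common source.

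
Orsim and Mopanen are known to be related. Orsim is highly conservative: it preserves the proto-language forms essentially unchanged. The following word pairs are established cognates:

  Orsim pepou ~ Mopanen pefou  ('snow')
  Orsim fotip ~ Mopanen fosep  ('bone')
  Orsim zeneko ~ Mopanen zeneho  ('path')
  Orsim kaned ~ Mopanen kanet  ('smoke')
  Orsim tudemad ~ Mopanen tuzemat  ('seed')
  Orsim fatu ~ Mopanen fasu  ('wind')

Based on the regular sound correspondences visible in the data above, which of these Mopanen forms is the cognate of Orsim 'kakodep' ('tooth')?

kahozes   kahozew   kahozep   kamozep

kahozep

zeneko ~ zeneho — Orsim k corresponds to Mopanen h between vowels (before a back vowel).
tudemad ~ tuzemat — Orsim d corresponds to Mopanen z between vowels (before a front vowel).
Applying these to Orsim 'kakodep':
  kakodep → kahodep   (k→h between vowels (before a back vowel))
  kahodep → kahozep   (d→z between vowels (before a front vowel))
So the Mopanen cognate is 'kahozep'.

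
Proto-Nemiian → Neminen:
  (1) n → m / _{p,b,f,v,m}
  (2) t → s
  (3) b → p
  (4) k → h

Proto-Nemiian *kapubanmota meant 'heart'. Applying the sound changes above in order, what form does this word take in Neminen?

hapupammosa

Neminen: start from *kapubanmota.
  rule 1 (nasal place assimilation): kapubanmota → kapubammota
  rule 2 (unconditioned shift): kapubammota → kapubammosa
  rule 3 (unconditioned shift): kapubammosa → kapupammosa
  rule 4 (unconditioned shift): kapupammosa → hapupammosa
  ⇒ Neminen hapupammosa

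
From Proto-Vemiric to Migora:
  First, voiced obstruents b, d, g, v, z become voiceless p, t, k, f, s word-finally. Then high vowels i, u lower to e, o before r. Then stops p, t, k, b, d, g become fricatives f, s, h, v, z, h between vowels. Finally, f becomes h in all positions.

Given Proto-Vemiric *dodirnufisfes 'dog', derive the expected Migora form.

dozernuhishes

Migora: *dodirnufisfes > dodernufisfes > dozernufisfes > dozernuhishes  (by pre-rhotic lowering, intervocalic lenition, unconditioned shift)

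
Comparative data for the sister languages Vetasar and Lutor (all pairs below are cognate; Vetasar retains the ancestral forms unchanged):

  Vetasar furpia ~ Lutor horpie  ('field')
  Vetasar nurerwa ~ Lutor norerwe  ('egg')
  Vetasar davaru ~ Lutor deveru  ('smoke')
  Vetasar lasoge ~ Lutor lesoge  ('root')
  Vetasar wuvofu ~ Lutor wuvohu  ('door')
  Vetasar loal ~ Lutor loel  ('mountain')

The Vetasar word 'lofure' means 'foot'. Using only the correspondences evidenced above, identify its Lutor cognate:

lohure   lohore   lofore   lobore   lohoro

lohore

wuvofu ~ wuvohu — Vetasar f corresponds to Lutor h between vowels (before a back vowel).
furpia ~ horpie, nurerwa ~ norerwe — Vetasar u corresponds to Lutor o after a consonant, before r.
Applying these to Vetasar 'lofure':
  lofure → lohure   (f→h between vowels (before a back vowel))
  lohure → lohore   (u→o after a consonant, before r)
So the Lutor cognate is 'lohore'.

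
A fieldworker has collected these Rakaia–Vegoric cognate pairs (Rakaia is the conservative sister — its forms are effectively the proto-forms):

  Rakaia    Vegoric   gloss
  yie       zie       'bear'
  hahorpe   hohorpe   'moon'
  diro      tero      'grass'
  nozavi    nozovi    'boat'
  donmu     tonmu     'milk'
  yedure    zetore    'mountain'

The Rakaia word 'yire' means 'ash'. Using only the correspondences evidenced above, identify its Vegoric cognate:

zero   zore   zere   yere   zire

zere

yie ~ zie — Rakaia y corresponds to Vegoric z word-initially before a front vowel.
diro ~ tero — Rakaia i corresponds to Vegoric e after a consonant, before r.
Applying these to Rakaia 'yire':
  yire → zire   (y→z word-initially before a front vowel)
  zire → zere   (i→e after a consonant, before r)
So the Vegoric cognate is 'zere'.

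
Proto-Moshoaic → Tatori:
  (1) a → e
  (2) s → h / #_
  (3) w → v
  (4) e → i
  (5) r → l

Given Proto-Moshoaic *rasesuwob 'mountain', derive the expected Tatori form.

Tatori: *rasesuwob
  rasesuwob → resesuwob   [vowel merger]
  resesuwob (rule 2 does not apply)
  resesuwob → resesuvob   [unconditioned shift]
  resesuvob → risisuvob   [vowel merger]
  risisuvob → lisisuvob   [unconditioned shift]
  giving Tatori lisisuvob.

lisisuvob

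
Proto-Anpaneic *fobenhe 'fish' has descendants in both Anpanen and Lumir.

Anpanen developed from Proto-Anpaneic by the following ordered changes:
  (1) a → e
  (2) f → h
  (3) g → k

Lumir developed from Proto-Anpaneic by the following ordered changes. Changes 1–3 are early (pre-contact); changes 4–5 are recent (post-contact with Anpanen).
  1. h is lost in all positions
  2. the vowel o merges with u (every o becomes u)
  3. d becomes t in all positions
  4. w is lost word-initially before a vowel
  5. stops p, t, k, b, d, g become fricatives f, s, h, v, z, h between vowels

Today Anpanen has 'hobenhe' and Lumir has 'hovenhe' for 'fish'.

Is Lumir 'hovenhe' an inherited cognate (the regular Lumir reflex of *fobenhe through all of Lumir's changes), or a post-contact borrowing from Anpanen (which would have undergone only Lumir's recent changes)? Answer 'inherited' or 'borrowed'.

If inherited, *fobenhe would pass through all of Lumir's changes:
Lumir: *fobenhe
  fobenhe → fobene   [h-loss]
  fobene → fubene   [vowel merger]
  fubene (rule 3 does not apply)
  fubene (rule 4 does not apply)
  fubene → fuvene   [intervocalic lenition]
  giving Lumir fuvene.
If borrowed from Anpanen 'hobenhe' after the early changes, it would undergo only the recent ones:
  rule 4 (glide loss): no change (hobenhe)
  rule 5 (intervocalic lenition): hobenhe → hovenhe
  ⇒ as a loan: hovenhe
Lumir 'hovenhe' matches the loan outcome 'hovenhe', not the inherited 'fuvene' — it skipped the early Lumir changes, so it was borrowed from Anpanen.

borrowed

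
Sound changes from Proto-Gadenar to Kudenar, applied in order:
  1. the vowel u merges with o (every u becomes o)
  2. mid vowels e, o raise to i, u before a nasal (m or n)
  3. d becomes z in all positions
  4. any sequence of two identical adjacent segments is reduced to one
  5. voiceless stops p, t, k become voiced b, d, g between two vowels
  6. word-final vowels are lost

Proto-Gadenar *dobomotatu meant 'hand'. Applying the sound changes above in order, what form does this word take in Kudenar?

zobumodad

Kudenar: *dobomotatu > dobomotato > dobumotato > zobumotato > zobumodado > zobumodad  (by vowel merger, pre-nasal raising, unconditioned shift, intervocalic voicing, apocope)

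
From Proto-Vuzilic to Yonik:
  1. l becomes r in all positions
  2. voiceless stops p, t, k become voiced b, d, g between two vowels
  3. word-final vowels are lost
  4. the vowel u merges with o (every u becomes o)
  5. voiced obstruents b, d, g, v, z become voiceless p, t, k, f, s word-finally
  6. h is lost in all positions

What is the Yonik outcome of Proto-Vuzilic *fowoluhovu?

foworoof

Yonik: start from *fowoluhovu.
  rule 1 (unconditioned shift): fowoluhovu → foworuhovu
  rule 2: no change — foworuhovu
  rule 3 (apocope): foworuhovu → foworuhov
  rule 4 (vowel merger): foworuhov → foworohov
  rule 5 (final devoicing): foworohov → foworohof
  rule 6 (h-loss): foworohof → foworoof
  ⇒ Yonik foworoof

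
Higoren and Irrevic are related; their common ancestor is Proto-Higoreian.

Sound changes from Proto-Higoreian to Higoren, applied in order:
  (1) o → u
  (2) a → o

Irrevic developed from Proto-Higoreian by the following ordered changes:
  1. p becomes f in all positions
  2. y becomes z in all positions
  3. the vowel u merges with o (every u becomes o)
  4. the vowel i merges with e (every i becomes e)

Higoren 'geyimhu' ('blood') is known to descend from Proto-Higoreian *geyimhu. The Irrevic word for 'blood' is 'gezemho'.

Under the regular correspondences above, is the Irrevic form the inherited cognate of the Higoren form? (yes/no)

Derive the expected Irrevic reflex of *geyimhu:
Irrevic: *geyimhu
  geyimhu (rule 1 does not apply)
  geyimhu → gezimhu   [unconditioned shift]
  gezimhu → gezimho   [vowel merger]
  gezimho → gezemho   [vowel merger]
  giving Irrevic gezemho.
Irrevic 'gezemho' matches the regular reflex exactly, so the pair is cognate.

yes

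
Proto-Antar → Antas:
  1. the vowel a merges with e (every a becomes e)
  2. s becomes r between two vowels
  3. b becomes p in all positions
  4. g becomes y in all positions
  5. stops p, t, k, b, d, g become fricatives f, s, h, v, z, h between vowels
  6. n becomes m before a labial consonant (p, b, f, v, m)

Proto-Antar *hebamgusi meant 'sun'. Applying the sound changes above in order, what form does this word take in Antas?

hefemyuri

Antas: *hebamgusi > hebemgusi > hebemguri > hepemguri > hepemyuri > hefemyuri  (by vowel merger, rhotacism, unconditioned shift, unconditioned shift, intervocalic lenition)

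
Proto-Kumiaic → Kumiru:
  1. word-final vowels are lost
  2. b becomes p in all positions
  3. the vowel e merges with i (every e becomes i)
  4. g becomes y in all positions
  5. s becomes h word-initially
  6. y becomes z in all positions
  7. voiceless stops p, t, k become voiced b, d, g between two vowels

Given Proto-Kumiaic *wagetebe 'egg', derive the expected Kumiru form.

Kumiru: *wagetebe
  wagetebe → wageteb   [apocope]
  wageteb → wagetep   [unconditioned shift]
  wagetep → wagitip   [vowel merger]
  wagitip → wayitip   [unconditioned shift]
  wayitip (rule 5 does not apply)
  wayitip → wazitip   [unconditioned shift]
  wazitip → wazidip   [intervocalic voicing]
  giving Kumiru wazidip.

wazidip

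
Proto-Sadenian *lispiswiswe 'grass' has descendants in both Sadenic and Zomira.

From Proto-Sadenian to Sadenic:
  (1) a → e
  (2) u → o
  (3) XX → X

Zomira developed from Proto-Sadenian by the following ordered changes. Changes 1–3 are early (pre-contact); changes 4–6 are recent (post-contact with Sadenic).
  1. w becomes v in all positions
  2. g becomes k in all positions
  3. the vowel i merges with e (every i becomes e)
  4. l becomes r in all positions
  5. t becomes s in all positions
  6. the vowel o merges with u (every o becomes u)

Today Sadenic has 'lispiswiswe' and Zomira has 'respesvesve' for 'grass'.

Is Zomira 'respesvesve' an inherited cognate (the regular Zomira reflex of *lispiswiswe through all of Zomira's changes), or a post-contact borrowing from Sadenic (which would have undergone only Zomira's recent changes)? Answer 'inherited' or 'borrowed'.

If inherited, *lispiswiswe would pass through all of Zomira's changes:
Zomira: start from *lispiswiswe.
  rule 1 (unconditioned shift): lispiswiswe → lispisvisve
  rule 2: no change — lispisvisve
  rule 3 (vowel merger): lispisvisve → lespesvesve
  rule 4 (unconditioned shift): lespesvesve → respesvesve
  rule 5: no change — respesvesve
  rule 6: no change — respesvesve
  ⇒ Zomira respesvesve
If borrowed from Sadenic 'lispiswiswe' after the early changes, it would undergo only the recent ones:
  rule 4 (unconditioned shift): lispiswiswe → rispiswiswe
  rule 5 (unconditioned shift): no change (rispiswiswe)
  rule 6 (vowel merger): no change (rispiswiswe)
  ⇒ as a loan: rispiswiswe
Zomira 'respesvesve' matches the inherited outcome exactly, so it is an inherited cognate, not a loan.

inherited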